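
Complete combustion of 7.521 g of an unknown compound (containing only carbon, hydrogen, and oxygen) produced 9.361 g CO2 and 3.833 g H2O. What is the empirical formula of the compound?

mol C = 9.361 / 44.01 = 0.2127; mass C = 0.2127 × 12.01 = 2.555 g
mol H = 2 × (3.833 / 18.02) = 0.4254; mass H = 0.4254 × 1.008 = 0.4288 g
mass O = 7.521 − (2.983) = 4.538 g → mol O = 0.2836
Smallest is C at 0.2127 mol; normalising gives C 1.000, H 2.000, O 1.333
×3: C 3.00, H 6.00, O 4.00 → C3H6O4

C3H6O4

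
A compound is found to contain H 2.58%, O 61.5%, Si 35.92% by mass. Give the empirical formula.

Assume 100 g: 2.58 g H, 61.5 g O, 35.92 g Si.
Moles — H: 2.58 / 1.008 = 2.56 mol; O: 61.5 / 16.00 = 3.844 mol; Si: 35.92 / 28.09 = 1.279 mol
Ratios (÷ 1.279): H 2.002, O 3.006, Si 1.000
Ratio ≈ 2:3:1, so the empirical formula is H2O3Si

H2O3Si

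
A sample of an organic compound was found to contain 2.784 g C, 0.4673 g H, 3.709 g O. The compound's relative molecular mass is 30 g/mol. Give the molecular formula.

CH2O

C: 2.784 g ÷ 12.01 g/mol = 0.2318 mol
H: 0.4673 g ÷ 1.008 g/mol = 0.4636 mol
O: 3.709 g ÷ 16.00 g/mol = 0.2318 mol
Ratios (÷ 0.2318): C 1.000, H 2.000, O 1.000
Ratio ≈ 1:2:1, so the empirical formula is CH2O
Empirical-formula mass = 30.03 g/mol
n = 30 / 30.03 = 1.00 ≈ 1
Molecular formula = empirical formula = CH2O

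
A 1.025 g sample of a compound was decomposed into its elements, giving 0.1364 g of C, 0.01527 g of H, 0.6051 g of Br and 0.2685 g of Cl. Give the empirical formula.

Moles — C: 0.1364 / 12.01 = 0.01136 mol; H: 0.01527 / 1.008 = 0.01515 mol; Br: 0.6051 / 79.90 = 0.007573 mol; Cl: 0.2685 / 35.45 = 0.007574 mol
Ratios (÷ 0.007573): C 1.500, H 2.000, Br 1.000, Cl 1.000
×2: C 3.00, H 4.00, Br 2.00, Cl 2.00 → C3H4Br2Cl2

C3H4Br2Cl2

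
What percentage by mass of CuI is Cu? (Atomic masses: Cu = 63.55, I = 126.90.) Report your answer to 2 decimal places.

Molar mass = 1(63.55) + 1(126.90) = 190.450 g/mol
Mass of Cu per mole = 1 × 63.55 = 63.550 g
% Cu = 63.550 / 190.450 × 100 = 33.37%

33.37%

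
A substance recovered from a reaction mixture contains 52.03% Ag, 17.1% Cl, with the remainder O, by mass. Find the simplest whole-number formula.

AgClO4

Assume 100 g: 52.03 g Ag, 17.1 g Cl, 30.87 g O.
Moles — Ag: 52.03 / 107.87 = 0.4823 mol; Cl: 17.1 / 35.45 = 0.4824 mol; O: 30.87 / 16.00 = 1.929 mol
Ratios (÷ 0.4823): Ag 1.000, Cl 1.000, O 4.000
≈ 1:1:4 → AgClO4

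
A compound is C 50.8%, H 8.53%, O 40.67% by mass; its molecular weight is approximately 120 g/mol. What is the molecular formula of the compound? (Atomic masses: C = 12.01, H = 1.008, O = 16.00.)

C5H10O3

Assume 100 g: 50.8 g C, 8.53 g H, 40.67 g O.
Moles — C: 50.8 / 12.01 = 4.23 mol; H: 8.53 / 1.008 = 8.462 mol; O: 40.67 / 16.00 = 2.542 mol
Divide by the smallest (2.542 mol O): C 1.664, H 3.329, O 1.000
×3: C 4.99, H 9.99, O 3.00 → C5H10O3
Empirical-formula mass = 118.13 g/mol
n = 120 / 118.13 = 1.02 ≈ 1
Molecular formula = empirical formula = C5H10O3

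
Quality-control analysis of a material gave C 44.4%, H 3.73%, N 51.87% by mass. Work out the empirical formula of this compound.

CHN

Assume 100 g: 44.4 g C, 3.73 g H, 51.87 g N.
Moles — C: 44.4 / 12.01 = 3.697 mol; H: 3.73 / 1.008 = 3.7 mol; N: 51.87 / 14.01 = 3.702 mol
Ratios (÷ 3.697): C 1.000, H 1.001, N 1.001
→ CHN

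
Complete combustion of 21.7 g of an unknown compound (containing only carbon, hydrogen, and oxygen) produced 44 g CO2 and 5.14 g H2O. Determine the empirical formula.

mol C = 44 / 44.01 = 0.9998; mass C = 0.9998 × 12.01 = 12.01 g
mol H = 2 × (5.14 / 18.02) = 0.5705; mass H = 0.5705 × 1.008 = 0.5750 g
mass O = 21.7 − (12.58) = 9.118 g → mol O = 0.5699
Ratios (÷ 0.5699): C 1.754, H 1.001, O 1.000
×4: C 7.02, H 4.00, O 4.00 → C7H4O4

C7H4O4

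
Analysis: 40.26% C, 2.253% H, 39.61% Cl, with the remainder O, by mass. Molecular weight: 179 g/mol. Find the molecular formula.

C6H4Cl2O2

Assume 100 g: 40.26 g C, 2.253 g H, 39.61 g Cl, 17.877 g O.
C: 40.26 g ÷ 12.01 g/mol = 3.352 mol
H: 2.253 g ÷ 1.008 g/mol = 2.235 mol
Cl: 39.61 g ÷ 35.45 g/mol = 1.117 mol
O: 17.877 g ÷ 16.00 g/mol = 1.117 mol
Divide by the smallest (1.117 mol O): C 3.000, H 2.000, Cl 1.000, O 1.000
≈ 3:2:1:1 → C3H2ClO
Empirical-formula mass = 89.50 g/mol
n = 179 / 89.50 = 2.00 ≈ 2
Molecular formula = (C3H2ClO)×2 = C6H4Cl2O2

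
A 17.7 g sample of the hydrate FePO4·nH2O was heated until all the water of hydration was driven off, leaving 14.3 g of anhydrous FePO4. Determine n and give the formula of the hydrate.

FePO4·2H2O

Mass of water lost = 17.7 − 14.3 = 3.4 g → 3.4 / 18.02 = 0.1887 mol H2O
Molar mass of FePO4 = 150.82 g/mol → mol FePO4 = 14.3 / 150.82 = 0.09482
n = 0.1887 / 0.09482 = 1.99 ≈ 2 → FePO4·2H2O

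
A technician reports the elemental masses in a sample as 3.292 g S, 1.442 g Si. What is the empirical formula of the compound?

S2Si

n(S) = 3.292/32.07 = 0.1027, n(Si) = 1.442/28.09 = 0.05133
Smallest is Si at 0.05133 mol; normalising gives S 2.000, Si 1.000
Ratio ≈ 2:1, so the empirical formula is S2Si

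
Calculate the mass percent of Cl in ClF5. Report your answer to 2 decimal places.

Molar mass = 1(35.45) + 5(19.00) = 130.450 g/mol
Mass of Cl per mole = 1 × 35.45 = 35.450 g
% Cl = 35.450 / 130.450 × 100 = 27.18%

27.18%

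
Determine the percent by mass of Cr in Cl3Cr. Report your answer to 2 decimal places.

Molar mass = 3(35.45) + 1(52.00) = 158.350 g/mol
Mass of Cr per mole = 1 × 52.00 = 52.000 g
% Cr = 52.000 / 158.350 × 100 = 32.84%

32.84%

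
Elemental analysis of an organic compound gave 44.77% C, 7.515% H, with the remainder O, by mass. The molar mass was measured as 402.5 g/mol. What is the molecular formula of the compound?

Assume 100 g: 44.77 g C, 7.515 g H, 47.715 g O.
C: 44.77 g ÷ 12.01 g/mol = 3.728 mol
H: 7.515 g ÷ 1.008 g/mol = 7.455 mol
O: 47.715 g ÷ 16.00 g/mol = 2.982 mol
Divide by the smallest (2.982 mol O): C 1.250, H 2.500, O 1.000
Scaling by 4: C 5.00, H 10.00, O 4.00 → C5H10O4
Empirical-formula mass = 134.13 g/mol
n = 402.5 / 134.13 = 3.00 ≈ 3
Molecular formula = (C5H10O4)×3 = C15H30O12

C15H30O12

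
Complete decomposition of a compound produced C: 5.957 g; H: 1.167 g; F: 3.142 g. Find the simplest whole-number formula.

C3H7F

Moles — C: 5.957 / 12.01 = 0.496 mol; H: 1.167 / 1.008 = 1.158 mol; F: 3.142 / 19.00 = 0.1654 mol
Ratios (÷ 0.1654): C 2.999, H 7.001, F 1.000
≈ 3:7:1 → C3H7F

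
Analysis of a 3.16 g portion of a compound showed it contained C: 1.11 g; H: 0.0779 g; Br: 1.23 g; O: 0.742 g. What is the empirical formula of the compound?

C6H5BrO3

n(C) = 1.11/12.01 = 0.09242, n(H) = 0.0779/1.008 = 0.07728, n(Br) = 1.23/79.90 = 0.01539, n(O) = 0.742/16.00 = 0.04637
Smallest is Br at 0.01539 mol; normalising gives C 6.004, H 5.020, Br 1.000, O 3.012
Ratio ≈ 6:5:1:3, so the empirical formula is C6H5BrO3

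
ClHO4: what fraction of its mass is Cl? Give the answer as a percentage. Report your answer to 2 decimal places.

Molar mass = 1(35.45) + 1(1.008) + 4(16.00) = 100.458 g/mol
Mass of Cl per mole = 1 × 35.45 = 35.450 g
% Cl = 35.450 / 100.458 × 100 = 35.29%

35.29%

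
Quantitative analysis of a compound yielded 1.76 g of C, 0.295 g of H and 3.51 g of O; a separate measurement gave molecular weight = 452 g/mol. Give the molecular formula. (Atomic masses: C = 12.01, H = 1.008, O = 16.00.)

C12H24O18

n(C) = 1.76/12.01 = 0.1465, n(H) = 0.295/1.008 = 0.2927, n(O) = 3.51/16.00 = 0.2194
Divide by the smallest (0.1465 mol C): C 1.000, H 1.997, O 1.497
Scaling by 2: C 2.00, H 3.99, O 2.99 → C2H4O3
Empirical-formula mass = 76.05 g/mol
n = 452 / 76.05 = 5.94 ≈ 6
Molecular formula = (C2H4O3)×6 = C12H24O18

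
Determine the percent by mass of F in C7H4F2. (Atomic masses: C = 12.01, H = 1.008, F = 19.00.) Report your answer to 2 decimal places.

30.13%

Molar mass = 7(12.01) + 4(1.008) + 2(19.00) = 126.102 g/mol
Mass of F per mole = 2 × 19.00 = 38.000 g
% F = 38.000 / 126.102 × 100 = 30.13%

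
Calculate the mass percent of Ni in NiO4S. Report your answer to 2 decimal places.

37.92%

Molar mass = 1(58.69) + 4(16.00) + 1(32.07) = 154.760 g/mol
Mass of Ni per mole = 1 × 58.69 = 58.690 g
% Ni = 58.690 / 154.760 × 100 = 37.92%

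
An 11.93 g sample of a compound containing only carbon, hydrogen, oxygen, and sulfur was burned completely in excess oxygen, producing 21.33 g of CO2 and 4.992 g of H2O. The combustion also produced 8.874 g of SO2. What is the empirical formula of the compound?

mol C = 21.33 / 44.01 = 0.4847; mass C = 0.4847 × 12.01 = 5.821 g
mol H = 2 × (4.992 / 18.02) = 0.5541; mass H = 0.5541 × 1.008 = 0.5585 g
mol S = 8.874 / 64.07 = 0.1385; mass S = 4.442 g
mass O = 11.93 − (10.82) = 1.109 g → mol O = 0.06930
Ratios (÷ 0.0693): C 6.993, H 7.994, O 1.000, S 1.998
Ratio ≈ 7:8:1:2, so the empirical formula is C7H8OS2

C7H8OS2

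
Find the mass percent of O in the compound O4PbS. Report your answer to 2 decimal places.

21.10%

Molar mass = 4(16.00) + 1(207.2) + 1(32.07) = 303.270 g/mol
Mass of O per mole = 4 × 16.00 = 64.000 g
% O = 64.000 / 303.270 × 100 = 21.10%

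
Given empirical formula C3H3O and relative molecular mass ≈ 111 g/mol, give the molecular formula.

Empirical-formula mass = 55.05 g/mol
n = 111 / 55.05 = 2.02 ≈ 2
Molecular formula = (C3H3O)2 = C6H6O2

C6H6O2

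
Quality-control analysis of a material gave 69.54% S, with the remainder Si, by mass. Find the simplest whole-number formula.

Assume 100 g: 69.54 g S, 30.46 g Si.
Moles — S: 69.54 / 32.07 = 2.168 mol; Si: 30.46 / 28.09 = 1.084 mol
Smallest is Si at 1.084 mol; normalising gives S 2.000, Si 1.000
≈ 2:1 → S2Si

S2Si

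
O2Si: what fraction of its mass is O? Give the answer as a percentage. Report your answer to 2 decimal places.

53.25%

Molar mass = 2(16.00) + 1(28.09) = 60.090 g/mol
Mass of O per mole = 2 × 16.00 = 32.000 g
% O = 32.000 / 60.090 × 100 = 53.25%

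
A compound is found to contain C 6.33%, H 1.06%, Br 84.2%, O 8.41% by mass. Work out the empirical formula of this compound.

Assume 100 g: 6.33 g C, 1.06 g H, 84.2 g Br, 8.41 g O.
Moles — C: 6.33 / 12.01 = 0.5271 mol; H: 1.06 / 1.008 = 1.052 mol; Br: 84.2 / 79.90 = 1.054 mol; O: 8.41 / 16.00 = 0.5256 mol
Divide by the smallest (0.5256 mol O): C 1.003, H 2.001, Br 2.005, O 1.000
Ratio ≈ 1:2:2:1, so the empirical formula is CH2Br2O

CH2Br2O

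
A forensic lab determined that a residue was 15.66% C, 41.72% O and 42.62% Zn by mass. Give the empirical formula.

C2O4Zn

Assume 100 g: 15.66 g C, 41.72 g O, 42.62 g Zn.
C: 15.66 g ÷ 12.01 g/mol = 1.304 mol
O: 41.72 g ÷ 16.00 g/mol = 2.607 mol
Zn: 42.62 g ÷ 65.38 g/mol = 0.6519 mol
Divide by the smallest (0.6519 mol Zn): C 2.000, O 4.000, Zn 1.000
Ratio ≈ 2:4:1, so the empirical formula is C2O4Zn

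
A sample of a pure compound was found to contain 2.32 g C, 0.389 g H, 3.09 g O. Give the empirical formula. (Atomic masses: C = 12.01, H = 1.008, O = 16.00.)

Moles — C: 2.32 / 12.01 = 0.1932 mol; H: 0.389 / 1.008 = 0.3859 mol; O: 3.09 / 16.00 = 0.1931 mol
Divide by the smallest (0.1931 mol O): C 1.000, H 1.998, O 1.000
Ratio ≈ 1:2:1, so the empirical formula is CH2O

CH2O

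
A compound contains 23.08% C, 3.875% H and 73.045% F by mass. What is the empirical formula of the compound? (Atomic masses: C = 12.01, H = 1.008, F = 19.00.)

Assume 100 g: 23.08 g C, 3.875 g H, 73.045 g F.
n(C) = 23.08/12.01 = 1.922, n(H) = 3.875/1.008 = 3.844, n(F) = 73.045/19.00 = 3.844
Smallest is C at 1.922 mol; normalising gives C 1.000, H 2.000, F 2.001
→ CH2F2

CH2F2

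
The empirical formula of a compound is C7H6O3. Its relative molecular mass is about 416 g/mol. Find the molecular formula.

C21H18O9

Empirical-formula mass = 138.12 g/mol
n = 416 / 138.12 = 3.01 ≈ 3
Molecular formula = (C7H6O3)3 = C21H18O9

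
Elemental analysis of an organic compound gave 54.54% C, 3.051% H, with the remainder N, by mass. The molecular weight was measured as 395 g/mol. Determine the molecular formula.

Assume 100 g: 54.54 g C, 3.051 g H, 42.409 g N.
Moles — C: 54.54 / 12.01 = 4.541 mol; H: 3.051 / 1.008 = 3.027 mol; N: 42.409 / 14.01 = 3.027 mol
Ratios (÷ 3.027): C 1.500, H 1.000, N 1.000
×2: C 3.00, H 2.00, N 2.00 → C3H2N2
Empirical-formula mass = 66.07 g/mol
n = 395 / 66.07 = 5.98 ≈ 6
Molecular formula = (C3H2N2)×6 = C18H12N12

C18H12N12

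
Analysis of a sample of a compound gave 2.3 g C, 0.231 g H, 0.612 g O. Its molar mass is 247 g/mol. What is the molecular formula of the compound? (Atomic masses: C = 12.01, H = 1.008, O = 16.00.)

n(C) = 2.3/12.01 = 0.1915, n(H) = 0.231/1.008 = 0.2292, n(O) = 0.612/16.00 = 0.03825
Ratios (÷ 0.03825): C 5.007, H 5.991, O 1.000
Ratio ≈ 5:6:1, so the empirical formula is C5H6O
Empirical-formula mass = 82.10 g/mol
n = 247 / 82.10 = 3.01 ≈ 3
Molecular formula = (C5H6O)×3 = C15H18O3

C15H18O3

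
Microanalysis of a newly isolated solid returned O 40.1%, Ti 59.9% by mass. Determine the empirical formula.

Assume 100 g: 40.1 g O, 59.9 g Ti.
O: 40.1 g ÷ 16.00 g/mol = 2.506 mol
Ti: 59.9 g ÷ 47.87 g/mol = 1.251 mol
Divide by the smallest (1.251 mol Ti): O 2.003, Ti 1.000
≈ 2:1 → O2Ti

O2Ti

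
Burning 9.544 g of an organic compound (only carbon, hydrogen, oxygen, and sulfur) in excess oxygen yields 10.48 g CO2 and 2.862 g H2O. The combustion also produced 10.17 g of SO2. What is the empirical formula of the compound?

mol C = 10.48 / 44.01 = 0.2381; mass C = 0.2381 × 12.01 = 2.860 g
mol H = 2 × (2.862 / 18.02) = 0.3176; mass H = 0.3176 × 1.008 = 0.3202 g
mol S = 10.17 / 64.07 = 0.1587; mass S = 5.091 g
mass O = 9.544 − (8.271) = 1.273 g → mol O = 0.07958
Smallest is O at 0.07958 mol; normalising gives C 2.992, H 3.991, O 1.000, S 1.995
≈ 3:4:1:2 → C3H4OS2

C3H4OS2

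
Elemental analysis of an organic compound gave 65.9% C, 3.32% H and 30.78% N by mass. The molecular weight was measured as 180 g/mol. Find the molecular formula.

Assume 100 g: 65.9 g C, 3.32 g H, 30.78 g N.
C: 65.9 g ÷ 12.01 g/mol = 5.487 mol
H: 3.32 g ÷ 1.008 g/mol = 3.294 mol
N: 30.78 g ÷ 14.01 g/mol = 2.197 mol
Smallest is N at 2.197 mol; normalising gives C 2.498, H 1.499, N 1.000
×2: C 5.00, H 3.00, N 2.00 → C5H3N2
Empirical-formula mass = 91.09 g/mol
n = 180 / 91.09 = 1.98 ≈ 2
Molecular formula = (C5H3N2)×2 = C10H6N4

C10H6N4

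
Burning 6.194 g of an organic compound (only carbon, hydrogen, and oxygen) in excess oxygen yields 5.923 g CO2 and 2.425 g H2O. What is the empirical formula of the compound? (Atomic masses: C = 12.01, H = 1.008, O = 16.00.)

CH2O2

mol C = 5.923 / 44.01 = 0.1346; mass C = 0.1346 × 12.01 = 1.616 g
mol H = 2 × (2.425 / 18.02) = 0.2691; mass H = 0.2691 × 1.008 = 0.2713 g
mass O = 6.194 − (1.888) = 4.306 g → mol O = 0.2691
Divide by the smallest (0.1346 mol C): C 1.000, H 2.000, O 2.000
Ratio ≈ 1:2:2, so the empirical formula is CH2O2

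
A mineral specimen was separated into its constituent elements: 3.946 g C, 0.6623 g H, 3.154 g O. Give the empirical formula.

Moles — C: 3.946 / 12.01 = 0.3286 mol; H: 0.6623 / 1.008 = 0.657 mol; O: 3.154 / 16.00 = 0.1971 mol
Smallest is O at 0.1971 mol; normalising gives C 1.667, H 3.333, O 1.000
Multiply by 3: C 5.00, H 10.00, O 3.00 → C5H10O3

C5H10O3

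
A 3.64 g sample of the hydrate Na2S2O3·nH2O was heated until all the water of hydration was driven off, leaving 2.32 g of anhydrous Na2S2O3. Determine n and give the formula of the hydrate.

Na2S2O3·5H2O

Mass of water lost = 3.64 − 2.32 = 1.32 g → 1.32 / 18.02 = 0.07325 mol H2O
Molar mass of Na2S2O3 = 158.12 g/mol → mol Na2S2O3 = 2.32 / 158.12 = 0.01467
n = 0.07325 / 0.01467 = 4.99 ≈ 5 → Na2S2O3·5H2O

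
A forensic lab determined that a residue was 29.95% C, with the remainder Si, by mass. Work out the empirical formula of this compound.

Assume 100 g: 29.95 g C, 70.05 g Si.
C: 29.95 g ÷ 12.01 g/mol = 2.494 mol
Si: 70.05 g ÷ 28.09 g/mol = 2.494 mol
Smallest is C at 2.494 mol; normalising gives C 1.000, Si 1.000
≈ 1:1 → CSi

CSi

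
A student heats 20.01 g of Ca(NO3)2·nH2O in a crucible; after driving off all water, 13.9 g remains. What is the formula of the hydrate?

Mass of water lost = 20.01 − 13.9 = 6.11 g → 6.11 / 18.02 = 0.3391 mol H2O
Molar mass of Ca(NO3)2 = 164.10 g/mol → mol Ca(NO3)2 = 13.9 / 164.10 = 0.0847
n = 0.3391 / 0.0847 = 4.00 ≈ 4 → Ca(NO3)2·4H2O

Ca(NO3)2·4H2O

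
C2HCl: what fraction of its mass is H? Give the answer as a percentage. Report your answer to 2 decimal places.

Molar mass = 2(12.01) + 1(1.008) + 1(35.45) = 60.478 g/mol
Mass of H per mole = 1 × 1.008 = 1.008 g
% H = 1.008 / 60.478 × 100 = 1.67%

1.67%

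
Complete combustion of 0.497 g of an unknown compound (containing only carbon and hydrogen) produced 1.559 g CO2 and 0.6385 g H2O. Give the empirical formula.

mol C = 1.559 / 44.01 = 0.03542; mass C = 0.03542 × 12.01 = 0.4254 g
mol H = 2 × (0.6385 / 18.02) = 0.07087; mass H = 0.07087 × 1.008 = 0.07143 g
Ratios (÷ 0.03542): C 1.000, H 2.001
≈ 1:2 → CH2

CH2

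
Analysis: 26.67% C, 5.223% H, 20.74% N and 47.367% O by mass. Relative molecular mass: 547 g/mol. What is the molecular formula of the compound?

Assume 100 g: 26.67 g C, 5.223 g H, 20.74 g N, 47.367 g O.
C: 26.67 g ÷ 12.01 g/mol = 2.221 mol
H: 5.223 g ÷ 1.008 g/mol = 5.182 mol
N: 20.74 g ÷ 14.01 g/mol = 1.48 mol
O: 47.367 g ÷ 16.00 g/mol = 2.96 mol
Ratios (÷ 1.48): C 1.500, H 3.500, N 1.000, O 2.000
Multiply by 2: C 3.00, H 7.00, N 2.00, O 4.00 → C3H7N2O4
Empirical-formula mass = 135.11 g/mol
n = 547 / 135.11 = 4.05 ≈ 4
Molecular formula = (C3H7N2O4)×4 = C12H28N8O16

C12H28N8O16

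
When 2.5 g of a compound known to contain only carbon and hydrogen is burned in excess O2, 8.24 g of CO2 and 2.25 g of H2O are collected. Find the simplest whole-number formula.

mol C = 8.24 / 44.01 = 0.1872; mass C = 0.1872 × 12.01 = 2.249 g
mol H = 2 × (2.25 / 18.02) = 0.2497; mass H = 0.2497 × 1.008 = 0.2517 g
Divide by the smallest (0.1872 mol C): C 1.000, H 1.334
Multiply by 3: C 3.00, H 4.00 → C3H4

C3H4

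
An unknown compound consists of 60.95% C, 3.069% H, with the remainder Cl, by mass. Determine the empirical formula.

C5H3Cl

Assume 100 g: 60.95 g C, 3.069 g H, 35.981 g Cl.
n(C) = 60.95/12.01 = 5.075, n(H) = 3.069/1.008 = 3.045, n(Cl) = 35.981/35.45 = 1.015
Divide by the smallest (1.015 mol Cl): C 5.000, H 3.000, Cl 1.000
≈ 5:3:1 → C5H3Cl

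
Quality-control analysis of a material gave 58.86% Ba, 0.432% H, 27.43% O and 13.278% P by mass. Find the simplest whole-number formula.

BaHO4P

Assume 100 g: 58.86 g Ba, 0.432 g H, 27.43 g O, 13.278 g P.
Ba: 58.86 g ÷ 137.33 g/mol = 0.4286 mol
H: 0.432 g ÷ 1.008 g/mol = 0.4286 mol
O: 27.43 g ÷ 16.00 g/mol = 1.714 mol
P: 13.278 g ÷ 30.97 g/mol = 0.4287 mol
Divide by the smallest (0.4286 mol H): Ba 1.000, H 1.000, O 4.000, P 1.000
→ BaHO4P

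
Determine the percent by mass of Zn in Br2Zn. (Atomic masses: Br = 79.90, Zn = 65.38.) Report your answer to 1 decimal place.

29.0%

Molar mass = 2(79.90) + 1(65.38) = 225.180 g/mol
Mass of Zn per mole = 1 × 65.38 = 65.380 g
% Zn = 65.380 / 225.180 × 100 = 29.0%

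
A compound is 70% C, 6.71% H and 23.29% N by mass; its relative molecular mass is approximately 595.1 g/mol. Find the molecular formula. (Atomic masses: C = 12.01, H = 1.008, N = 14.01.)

Assume 100 g: 70 g C, 6.71 g H, 23.29 g N.
n(C) = 70/12.01 = 5.828, n(H) = 6.71/1.008 = 6.657, n(N) = 23.29/14.01 = 1.662
Ratios (÷ 1.662): C 3.506, H 4.004, N 1.000
Multiply by 2: C 7.01, H 8.01, N 2.00 → C7H8N2
Empirical-formula mass = 120.15 g/mol
n = 595.1 / 120.15 = 4.95 ≈ 5
Molecular formula = (C7H8N2)×5 = C35H40N10

C35H40N10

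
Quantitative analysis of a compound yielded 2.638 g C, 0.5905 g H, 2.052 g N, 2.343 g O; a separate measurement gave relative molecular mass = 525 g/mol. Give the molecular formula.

C15H40N10O10

C: 2.638 g ÷ 12.01 g/mol = 0.2197 mol
H: 0.5905 g ÷ 1.008 g/mol = 0.5858 mol
N: 2.052 g ÷ 14.01 g/mol = 0.1465 mol
O: 2.343 g ÷ 16.00 g/mol = 0.1464 mol
Ratios (÷ 0.1464): C 1.500, H 4.000, N 1.000, O 1.000
×2: C 3.00, H 8.00, N 2.00, O 2.00 → C3H8N2O2
Empirical-formula mass = 104.11 g/mol
n = 525 / 104.11 = 5.04 ≈ 5
Molecular formula = (C3H8N2O2)×5 = C15H40N10O10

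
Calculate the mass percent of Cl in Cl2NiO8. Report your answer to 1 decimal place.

Molar mass = 2(35.45) + 1(58.69) + 8(16.00) = 257.590 g/mol
Mass of Cl per mole = 2 × 35.45 = 70.900 g
% Cl = 70.900 / 257.590 × 100 = 27.5%

27.5%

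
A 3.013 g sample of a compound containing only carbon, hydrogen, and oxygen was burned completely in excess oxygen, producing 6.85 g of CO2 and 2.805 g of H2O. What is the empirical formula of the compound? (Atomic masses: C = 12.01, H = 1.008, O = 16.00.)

mol C = 6.85 / 44.01 = 0.1556; mass C = 0.1556 × 12.01 = 1.869 g
mol H = 2 × (2.805 / 18.02) = 0.3113; mass H = 0.3113 × 1.008 = 0.3138 g
mass O = 3.013 − (2.183) = 0.8299 g → mol O = 0.05187
Divide by the smallest (0.05187 mol O): C 3.001, H 6.002, O 1.000
→ C3H6O

C3H6O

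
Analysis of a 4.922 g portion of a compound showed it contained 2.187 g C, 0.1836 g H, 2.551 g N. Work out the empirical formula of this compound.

n(C) = 2.187/12.01 = 0.1821, n(H) = 0.1836/1.008 = 0.1821, n(N) = 2.551/14.01 = 0.1821
Smallest is N at 0.1821 mol; normalising gives C 1.000, H 1.000, N 1.000
≈ 1:1:1 → CHN

CHN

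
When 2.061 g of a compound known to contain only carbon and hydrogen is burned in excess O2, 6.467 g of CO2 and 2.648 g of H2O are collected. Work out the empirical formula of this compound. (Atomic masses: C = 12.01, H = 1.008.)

CH2

mol C = 6.467 / 44.01 = 0.1469; mass C = 0.1469 × 12.01 = 1.765 g
mol H = 2 × (2.648 / 18.02) = 0.2939; mass H = 0.2939 × 1.008 = 0.2962 g
Divide by the smallest (0.1469 mol C): C 1.000, H 2.000
→ CH2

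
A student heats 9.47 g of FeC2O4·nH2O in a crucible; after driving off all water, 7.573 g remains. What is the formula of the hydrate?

Mass of water lost = 9.47 − 7.573 = 1.897 g → 1.897 / 18.02 = 0.1053 mol H2O
Molar mass of FeC2O4 = 143.87 g/mol → mol FeC2O4 = 7.573 / 143.87 = 0.05264
n = 0.1053 / 0.05264 = 2.00 ≈ 2 → FeC2O4·2H2O

FeC2O4·2H2O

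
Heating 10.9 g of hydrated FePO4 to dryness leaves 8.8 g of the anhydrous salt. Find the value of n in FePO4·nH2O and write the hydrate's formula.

FePO4·2H2O

Mass of water lost = 10.9 − 8.8 = 2.1 g → 2.1 / 18.02 = 0.1165 mol H2O
Molar mass of FePO4 = 150.82 g/mol → mol FePO4 = 8.8 / 150.82 = 0.05835
n = 0.1165 / 0.05835 = 2.00 ≈ 2 → FePO4·2H2O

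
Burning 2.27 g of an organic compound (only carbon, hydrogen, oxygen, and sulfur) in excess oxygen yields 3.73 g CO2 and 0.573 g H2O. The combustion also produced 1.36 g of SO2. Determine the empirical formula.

C8H6O3S2

mol C = 3.73 / 44.01 = 0.08475; mass C = 0.08475 × 12.01 = 1.018 g
mol H = 2 × (0.573 / 18.02) = 0.06360; mass H = 0.06360 × 1.008 = 0.06410 g
mol S = 1.36 / 64.07 = 0.02123; mass S = 0.6807 g
mass O = 2.27 − (1.763) = 0.5073 g → mol O = 0.03170
Smallest is S at 0.02123 mol; normalising gives C 3.993, H 2.996, O 1.494, S 1.000
×2: C 7.99, H 5.99, O 2.99, S 2.00 → C8H6O3S2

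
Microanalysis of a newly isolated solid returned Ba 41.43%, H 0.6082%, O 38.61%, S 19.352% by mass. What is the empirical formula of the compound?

BaH2O8S2

Assume 100 g: 41.43 g Ba, 0.6082 g H, 38.61 g O, 19.352 g S.
Ba: 41.43 g ÷ 137.33 g/mol = 0.3017 mol
H: 0.6082 g ÷ 1.008 g/mol = 0.6034 mol
O: 38.61 g ÷ 16.00 g/mol = 2.413 mol
S: 19.352 g ÷ 32.07 g/mol = 0.6034 mol
Ratios (÷ 0.3017): Ba 1.000, H 2.000, O 7.999, S 2.000
≈ 1:2:8:2 → BaH2O8S2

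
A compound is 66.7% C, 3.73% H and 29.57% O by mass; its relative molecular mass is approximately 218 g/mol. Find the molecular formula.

Assume 100 g: 66.7 g C, 3.73 g H, 29.57 g O.
C: 66.7 g ÷ 12.01 g/mol = 5.554 mol
H: 3.73 g ÷ 1.008 g/mol = 3.7 mol
O: 29.57 g ÷ 16.00 g/mol = 1.848 mol
Divide by the smallest (1.848 mol O): C 3.005, H 2.002, O 1.000
→ C3H2O
Empirical-formula mass = 54.05 g/mol
n = 218 / 54.05 = 4.03 ≈ 4
Molecular formula = (C3H2O)×4 = C12H8O4

C12H8O4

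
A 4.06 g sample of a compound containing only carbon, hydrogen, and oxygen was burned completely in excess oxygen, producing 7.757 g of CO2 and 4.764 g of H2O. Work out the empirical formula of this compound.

C2H6O

mol C = 7.757 / 44.01 = 0.1763; mass C = 0.1763 × 12.01 = 2.117 g
mol H = 2 × (4.764 / 18.02) = 0.5287; mass H = 0.5287 × 1.008 = 0.5330 g
mass O = 4.06 − (2.650) = 1.410 g → mol O = 0.08814
Divide by the smallest (0.08814 mol O): C 2.000, H 5.999, O 1.000
Ratio ≈ 2:6:1, so the empirical formula is C2H6O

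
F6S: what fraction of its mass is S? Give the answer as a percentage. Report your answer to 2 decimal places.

21.96%

Molar mass = 6(19.00) + 1(32.07) = 146.070 g/mol
Mass of S per mole = 1 × 32.07 = 32.070 g
% S = 32.070 / 146.070 × 100 = 21.96%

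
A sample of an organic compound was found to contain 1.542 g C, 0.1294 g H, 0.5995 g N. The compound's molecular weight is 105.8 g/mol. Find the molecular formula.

C6H6N2

Moles — C: 1.542 / 12.01 = 0.1284 mol; H: 0.1294 / 1.008 = 0.1284 mol; N: 0.5995 / 14.01 = 0.04279 mol
Ratios (÷ 0.04279): C 3.000, H 3.000, N 1.000
Ratio ≈ 3:3:1, so the empirical formula is C3H3N
Empirical-formula mass = 53.06 g/mol
n = 105.8 / 53.06 = 1.99 ≈ 2
Molecular formula = (C3H3N)×2 = C6H6N2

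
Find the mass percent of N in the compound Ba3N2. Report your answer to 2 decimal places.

Molar mass = 3(137.33) + 2(14.01) = 440.010 g/mol
Mass of N per mole = 2 × 14.01 = 28.020 g
% N = 28.020 / 440.010 × 100 = 6.37%

6.37%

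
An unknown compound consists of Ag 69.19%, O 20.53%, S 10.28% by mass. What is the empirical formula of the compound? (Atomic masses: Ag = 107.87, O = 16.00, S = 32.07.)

Assume 100 g: 69.19 g Ag, 20.53 g O, 10.28 g S.
Moles — Ag: 69.19 / 107.87 = 0.6414 mol; O: 20.53 / 16.00 = 1.283 mol; S: 10.28 / 32.07 = 0.3205 mol
Ratios (÷ 0.3205): Ag 2.001, O 4.003, S 1.000
Ratio ≈ 2:4:1, so the empirical formula is Ag2O4S

Ag2O4S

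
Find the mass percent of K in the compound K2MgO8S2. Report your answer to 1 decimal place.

26.5%

Molar mass = 2(39.10) + 1(24.31) + 8(16.00) + 2(32.07) = 294.650 g/mol
Mass of K per mole = 2 × 39.10 = 78.200 g
% K = 78.200 / 294.650 × 100 = 26.5%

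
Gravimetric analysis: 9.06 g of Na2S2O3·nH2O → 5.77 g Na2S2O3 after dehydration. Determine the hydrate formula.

Na2S2O3·5H2O

Mass of water lost = 9.06 − 5.77 = 3.29 g → 3.29 / 18.02 = 0.1826 mol H2O
Molar mass of Na2S2O3 = 158.12 g/mol → mol Na2S2O3 = 5.77 / 158.12 = 0.03649
n = 0.1826 / 0.03649 = 5.00 ≈ 5 → Na2S2O3·5H2O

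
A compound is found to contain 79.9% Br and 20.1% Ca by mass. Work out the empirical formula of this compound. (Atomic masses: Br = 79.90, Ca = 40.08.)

Br2Ca

Assume 100 g: 79.9 g Br, 20.1 g Ca.
Moles — Br: 79.9 / 79.90 = 1 mol; Ca: 20.1 / 40.08 = 0.5015 mol
Ratios (÷ 0.5015): Br 1.994, Ca 1.000
Ratio ≈ 2:1, so the empirical formula is Br2Ca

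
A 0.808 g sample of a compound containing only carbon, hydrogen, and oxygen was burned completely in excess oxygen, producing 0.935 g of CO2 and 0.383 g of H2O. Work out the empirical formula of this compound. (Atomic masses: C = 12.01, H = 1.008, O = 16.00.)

mol C = 0.935 / 44.01 = 0.02125; mass C = 0.02125 × 12.01 = 0.2552 g
mol H = 2 × (0.383 / 18.02) = 0.04251; mass H = 0.04251 × 1.008 = 0.04285 g
mass O = 0.808 − (0.2980) = 0.5100 g → mol O = 0.03187
Ratios (÷ 0.02125): C 1.000, H 2.001, O 1.500
Multiply by 2: C 2.00, H 4.00, O 3.00 → C2H4O3

C2H4O3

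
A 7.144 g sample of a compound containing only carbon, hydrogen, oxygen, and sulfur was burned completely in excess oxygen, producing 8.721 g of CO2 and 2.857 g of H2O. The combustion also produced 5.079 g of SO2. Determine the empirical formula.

C5H8O3S2

mol C = 8.721 / 44.01 = 0.1982; mass C = 0.1982 × 12.01 = 2.380 g
mol H = 2 × (2.857 / 18.02) = 0.3171; mass H = 0.3171 × 1.008 = 0.3196 g
mol S = 5.079 / 64.07 = 0.07927; mass S = 2.542 g
mass O = 7.144 − (5.242) = 1.902 g → mol O = 0.1189
Smallest is S at 0.07927 mol; normalising gives C 2.500, H 4.000, O 1.500, S 1.000
Multiply by 2: C 5.00, H 8.00, O 3.00, S 2.00 → C5H8O3S2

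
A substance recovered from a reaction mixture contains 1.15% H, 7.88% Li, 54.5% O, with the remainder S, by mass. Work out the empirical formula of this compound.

Assume 100 g: 1.15 g H, 7.88 g Li, 54.5 g O, 36.47 g S.
H: 1.15 g ÷ 1.008 g/mol = 1.141 mol
Li: 7.88 g ÷ 6.94 g/mol = 1.135 mol
O: 54.5 g ÷ 16.00 g/mol = 3.406 mol
S: 36.47 g ÷ 32.07 g/mol = 1.137 mol
Divide by the smallest (1.135 mol Li): H 1.005, Li 1.000, O 3.000, S 1.002
→ HLiO3S

HLiO3S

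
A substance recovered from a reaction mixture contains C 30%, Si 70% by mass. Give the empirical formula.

CSi

Assume 100 g: 30 g C, 70 g Si.
Moles — C: 30 / 12.01 = 2.498 mol; Si: 70 / 28.09 = 2.492 mol
Smallest is Si at 2.492 mol; normalising gives C 1.002, Si 1.000
→ CSi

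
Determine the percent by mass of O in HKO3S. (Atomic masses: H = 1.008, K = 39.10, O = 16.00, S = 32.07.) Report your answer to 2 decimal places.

39.94%

Molar mass = 1(1.008) + 1(39.10) + 3(16.00) + 1(32.07) = 120.178 g/mol
Mass of O per mole = 3 × 16.00 = 48.000 g
% O = 48.000 / 120.178 × 100 = 39.94%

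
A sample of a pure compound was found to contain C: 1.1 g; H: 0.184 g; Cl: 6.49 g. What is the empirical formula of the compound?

C: 1.1 g ÷ 12.01 g/mol = 0.09159 mol
H: 0.184 g ÷ 1.008 g/mol = 0.1825 mol
Cl: 6.49 g ÷ 35.45 g/mol = 0.1831 mol
Smallest is C at 0.09159 mol; normalising gives C 1.000, H 1.993, Cl 1.999
→ CH2Cl2

CH2Cl2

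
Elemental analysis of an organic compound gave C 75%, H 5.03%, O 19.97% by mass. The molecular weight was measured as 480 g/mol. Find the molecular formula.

Assume 100 g: 75 g C, 5.03 g H, 19.97 g O.
Moles — C: 75 / 12.01 = 6.245 mol; H: 5.03 / 1.008 = 4.99 mol; O: 19.97 / 16.00 = 1.248 mol
Smallest is O at 1.248 mol; normalising gives C 5.003, H 3.998, O 1.000
Ratio ≈ 5:4:1, so the empirical formula is C5H4O
Empirical-formula mass = 80.08 g/mol
n = 480 / 80.08 = 5.99 ≈ 6
Molecular formula = (C5H4O)×6 = C30H24O6

C30H24O6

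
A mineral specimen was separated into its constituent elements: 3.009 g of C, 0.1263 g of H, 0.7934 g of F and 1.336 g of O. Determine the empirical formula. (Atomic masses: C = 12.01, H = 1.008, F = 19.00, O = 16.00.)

n(C) = 3.009/12.01 = 0.2505, n(H) = 0.1263/1.008 = 0.1253, n(F) = 0.7934/19.00 = 0.04176, n(O) = 1.336/16.00 = 0.0835
Smallest is F at 0.04176 mol; normalising gives C 6.000, H 3.001, F 1.000, O 2.000
≈ 6:3:1:2 → C6H3FO2

C6H3FO2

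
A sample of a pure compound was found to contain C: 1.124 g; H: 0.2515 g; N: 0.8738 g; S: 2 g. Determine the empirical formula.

C3H8N2S2

n(C) = 1.124/12.01 = 0.09359, n(H) = 0.2515/1.008 = 0.2495, n(N) = 0.8738/14.01 = 0.06237, n(S) = 2/32.07 = 0.06236
Divide by the smallest (0.06236 mol S): C 1.501, H 4.001, N 1.000, S 1.000
Scaling by 2: C 3.00, H 8.00, N 2.00, S 2.00 → C3H8N2S2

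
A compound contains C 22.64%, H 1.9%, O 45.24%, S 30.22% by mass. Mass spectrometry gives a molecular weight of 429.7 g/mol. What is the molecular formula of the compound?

Assume 100 g: 22.64 g C, 1.9 g H, 45.24 g O, 30.22 g S.
Moles — C: 22.64 / 12.01 = 1.885 mol; H: 1.9 / 1.008 = 1.885 mol; O: 45.24 / 16.00 = 2.828 mol; S: 30.22 / 32.07 = 0.9423 mol
Smallest is S at 0.9423 mol; normalising gives C 2.000, H 2.000, O 3.001, S 1.000
→ C2H2O3S
Empirical-formula mass = 106.11 g/mol
n = 429.7 / 106.11 = 4.05 ≈ 4
Molecular formula = (C2H2O3S)×4 = C8H8O12S4

C8H8O12S4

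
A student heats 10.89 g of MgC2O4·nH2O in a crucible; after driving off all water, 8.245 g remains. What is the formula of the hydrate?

MgC2O4·2H2O

Mass of water lost = 10.89 − 8.245 = 2.645 g → 2.645 / 18.02 = 0.1468 mol H2O
Molar mass of MgC2O4 = 112.33 g/mol → mol MgC2O4 = 8.245 / 112.33 = 0.0734
n = 0.1468 / 0.0734 = 2.00 ≈ 2 → MgC2O4·2H2O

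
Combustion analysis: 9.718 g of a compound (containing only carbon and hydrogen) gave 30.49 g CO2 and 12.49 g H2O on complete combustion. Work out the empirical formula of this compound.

mol C = 30.49 / 44.01 = 0.6928; mass C = 0.6928 × 12.01 = 8.320 g
mol H = 2 × (12.49 / 18.02) = 1.386; mass H = 1.386 × 1.008 = 1.397 g
Divide by the smallest (0.6928 mol C): C 1.000, H 2.001
≈ 1:2 → CH2

CH2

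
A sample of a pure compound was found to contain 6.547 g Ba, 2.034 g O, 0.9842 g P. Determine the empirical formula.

Ba3O8P2

Ba: 6.547 g ÷ 137.33 g/mol = 0.04767 mol
O: 2.034 g ÷ 16.00 g/mol = 0.1271 mol
P: 0.9842 g ÷ 30.97 g/mol = 0.03178 mol
Divide by the smallest (0.03178 mol P): Ba 1.500, O 4.000, P 1.000
Scaling by 2: Ba 3.00, O 8.00, P 2.00 → Ba3O8P2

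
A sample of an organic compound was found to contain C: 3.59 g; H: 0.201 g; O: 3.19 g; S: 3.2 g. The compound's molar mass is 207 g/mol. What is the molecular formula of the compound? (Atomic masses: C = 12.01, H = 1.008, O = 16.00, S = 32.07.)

C6H4O4S2

Moles — C: 3.59 / 12.01 = 0.2989 mol; H: 0.201 / 1.008 = 0.1994 mol; O: 3.19 / 16.00 = 0.1994 mol; S: 3.2 / 32.07 = 0.09978 mol
Ratios (÷ 0.09978): C 2.996, H 1.998, O 1.998, S 1.000
→ C3H2O2S
Empirical-formula mass = 102.12 g/mol
n = 207 / 102.12 = 2.03 ≈ 2
Molecular formula = (C3H2O2S)×2 = C6H4O4S2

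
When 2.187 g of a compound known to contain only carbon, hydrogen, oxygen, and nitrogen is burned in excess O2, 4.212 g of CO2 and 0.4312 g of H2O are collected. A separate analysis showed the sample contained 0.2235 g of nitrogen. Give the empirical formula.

mol C = 4.212 / 44.01 = 0.09571; mass C = 0.09571 × 12.01 = 1.149 g
mol H = 2 × (0.4312 / 18.02) = 0.04786; mass H = 0.04786 × 1.008 = 0.04824 g
mol N = 0.2235 / 14.01 = 0.01595
mass O = 2.187 − (1.421) = 0.7658 g → mol O = 0.04786
Divide by the smallest (0.01595 mol N): C 5.999, H 3.000, N 1.000, O 3.000
Ratio ≈ 6:3:1:3, so the empirical formula is C6H3NO3

C6H3NO3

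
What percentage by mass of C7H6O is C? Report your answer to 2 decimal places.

79.22%

Molar mass = 7(12.01) + 6(1.008) + 1(16.00) = 106.118 g/mol
Mass of C per mole = 7 × 12.01 = 84.070 g
% C = 84.070 / 106.118 × 100 = 79.22%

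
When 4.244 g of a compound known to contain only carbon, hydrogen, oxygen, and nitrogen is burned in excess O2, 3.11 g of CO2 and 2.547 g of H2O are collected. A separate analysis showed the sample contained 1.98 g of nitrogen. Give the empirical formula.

mol C = 3.11 / 44.01 = 0.07067; mass C = 0.07067 × 12.01 = 0.8487 g
mol H = 2 × (2.547 / 18.02) = 0.2827; mass H = 0.2827 × 1.008 = 0.2849 g
mol N = 1.98 / 14.01 = 0.1413
mass O = 4.244 − (3.114) = 1.130 g → mol O = 0.07065
Smallest is O at 0.07065 mol; normalising gives C 1.000, H 4.001, N 2.000, O 1.000
→ CH4N2O

CH4N2O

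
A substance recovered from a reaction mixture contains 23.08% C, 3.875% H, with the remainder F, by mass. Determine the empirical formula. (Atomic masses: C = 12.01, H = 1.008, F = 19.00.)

Assume 100 g: 23.08 g C, 3.875 g H, 73.045 g F.
Moles — C: 23.08 / 12.01 = 1.922 mol; H: 3.875 / 1.008 = 3.844 mol; F: 73.045 / 19.00 = 3.844 mol
Smallest is C at 1.922 mol; normalising gives C 1.000, H 2.000, F 2.001
Ratio ≈ 1:2:2, so the empirical formula is CH2F2

CH2F2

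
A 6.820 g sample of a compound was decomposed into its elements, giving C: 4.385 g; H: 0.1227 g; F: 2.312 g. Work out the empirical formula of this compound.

C3HF

n(C) = 4.385/12.01 = 0.3651, n(H) = 0.1227/1.008 = 0.1217, n(F) = 2.312/19.00 = 0.1217
Ratios (÷ 0.1217): C 3.000, H 1.000, F 1.000
≈ 3:1:1 → C3HF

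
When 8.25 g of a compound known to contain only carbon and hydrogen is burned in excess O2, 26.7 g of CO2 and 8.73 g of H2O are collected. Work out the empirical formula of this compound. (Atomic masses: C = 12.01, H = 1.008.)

mol C = 26.7 / 44.01 = 0.6067; mass C = 0.6067 × 12.01 = 7.286 g
mol H = 2 × (8.73 / 18.02) = 0.9689; mass H = 0.9689 × 1.008 = 0.9767 g
Ratios (÷ 0.6067): C 1.000, H 1.597
Scaling by 5: C 5.00, H 7.99 → C5H8

C5H8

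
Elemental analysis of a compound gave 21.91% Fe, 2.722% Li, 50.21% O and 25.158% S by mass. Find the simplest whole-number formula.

FeLiO8S2

Assume 100 g: 21.91 g Fe, 2.722 g Li, 50.21 g O, 25.158 g S.
Fe: 21.91 g ÷ 55.85 g/mol = 0.3923 mol
Li: 2.722 g ÷ 6.94 g/mol = 0.3922 mol
O: 50.21 g ÷ 16.00 g/mol = 3.138 mol
S: 25.158 g ÷ 32.07 g/mol = 0.7845 mol
Ratios (÷ 0.3922): Fe 1.000, Li 1.000, O 8.001, S 2.000
→ FeLiO8S2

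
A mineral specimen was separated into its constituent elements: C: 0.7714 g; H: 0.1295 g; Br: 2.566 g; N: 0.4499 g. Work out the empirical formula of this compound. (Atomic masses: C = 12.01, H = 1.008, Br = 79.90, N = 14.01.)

C2H4BrN

Moles — C: 0.7714 / 12.01 = 0.06423 mol; H: 0.1295 / 1.008 = 0.1285 mol; Br: 2.566 / 79.90 = 0.03212 mol; N: 0.4499 / 14.01 = 0.03211 mol
Divide by the smallest (0.03211 mol N): C 2.000, H 4.001, Br 1.000, N 1.000
≈ 2:4:1:1 → C2H4BrN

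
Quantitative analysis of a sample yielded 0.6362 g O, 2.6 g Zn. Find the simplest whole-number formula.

OZn

n(O) = 0.6362/16.00 = 0.03976, n(Zn) = 2.6/65.38 = 0.03977
Ratios (÷ 0.03976): O 1.000, Zn 1.000
→ OZn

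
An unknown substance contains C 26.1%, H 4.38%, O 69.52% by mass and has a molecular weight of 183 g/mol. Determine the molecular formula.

C4H8O8

Assume 100 g: 26.1 g C, 4.38 g H, 69.52 g O.
C: 26.1 g ÷ 12.01 g/mol = 2.173 mol
H: 4.38 g ÷ 1.008 g/mol = 4.345 mol
O: 69.52 g ÷ 16.00 g/mol = 4.345 mol
Smallest is C at 2.173 mol; normalising gives C 1.000, H 1.999, O 1.999
→ CH2O2
Empirical-formula mass = 46.03 g/mol
n = 183 / 46.03 = 3.98 ≈ 4
Molecular formula = (CH2O2)×4 = C4H8O8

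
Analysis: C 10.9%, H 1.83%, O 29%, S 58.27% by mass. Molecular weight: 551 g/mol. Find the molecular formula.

Assume 100 g: 10.9 g C, 1.83 g H, 29 g O, 58.27 g S.
n(C) = 10.9/12.01 = 0.9076, n(H) = 1.83/1.008 = 1.815, n(O) = 29/16.00 = 1.812, n(S) = 58.27/32.07 = 1.817
Smallest is C at 0.9076 mol; normalising gives C 1.000, H 2.000, O 1.997, S 2.002
≈ 1:2:2:2 → CH2O2S2
Empirical-formula mass = 110.17 g/mol
n = 551 / 110.17 = 5.00 ≈ 5
Molecular formula = (CH2O2S2)×5 = C5H10O10S10

C5H10O10S10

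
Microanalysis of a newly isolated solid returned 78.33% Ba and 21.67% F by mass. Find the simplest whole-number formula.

Assume 100 g: 78.33 g Ba, 21.67 g F.
Moles — Ba: 78.33 / 137.33 = 0.5704 mol; F: 21.67 / 19.00 = 1.141 mol
Smallest is Ba at 0.5704 mol; normalising gives Ba 1.000, F 2.000
≈ 1:2 → BaF2

BaF2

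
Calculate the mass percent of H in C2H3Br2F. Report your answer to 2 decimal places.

1.47%

Molar mass = 2(12.01) + 3(1.008) + 2(79.90) + 1(19.00) = 205.844 g/mol
Mass of H per mole = 3 × 1.008 = 3.024 g
% H = 3.024 / 205.844 × 100 = 1.47%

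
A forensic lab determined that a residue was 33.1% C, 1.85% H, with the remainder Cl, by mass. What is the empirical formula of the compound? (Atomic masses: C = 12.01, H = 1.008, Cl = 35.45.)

C3H2Cl2

Assume 100 g: 33.1 g C, 1.85 g H, 65.05 g Cl.
Moles — C: 33.1 / 12.01 = 2.756 mol; H: 1.85 / 1.008 = 1.835 mol; Cl: 65.05 / 35.45 = 1.835 mol
Smallest is Cl at 1.835 mol; normalising gives C 1.502, H 1.000, Cl 1.000
Multiply by 2: C 3.00, H 2.00, Cl 2.00 → C3H2Cl2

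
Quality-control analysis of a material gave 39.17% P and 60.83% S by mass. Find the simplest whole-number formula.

P2S3

Assume 100 g: 39.17 g P, 60.83 g S.
Moles — P: 39.17 / 30.97 = 1.265 mol; S: 60.83 / 32.07 = 1.897 mol
Divide by the smallest (1.265 mol P): P 1.000, S 1.500
×2: P 2.00, S 3.00 → P2S3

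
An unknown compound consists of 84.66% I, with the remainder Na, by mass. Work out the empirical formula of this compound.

Assume 100 g: 84.66 g I, 15.34 g Na.
I: 84.66 g ÷ 126.90 g/mol = 0.6671 mol
Na: 15.34 g ÷ 22.99 g/mol = 0.6672 mol
Ratios (÷ 0.6671): I 1.000, Na 1.000
Ratio ≈ 1:1, so the empirical formula is INa

INa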